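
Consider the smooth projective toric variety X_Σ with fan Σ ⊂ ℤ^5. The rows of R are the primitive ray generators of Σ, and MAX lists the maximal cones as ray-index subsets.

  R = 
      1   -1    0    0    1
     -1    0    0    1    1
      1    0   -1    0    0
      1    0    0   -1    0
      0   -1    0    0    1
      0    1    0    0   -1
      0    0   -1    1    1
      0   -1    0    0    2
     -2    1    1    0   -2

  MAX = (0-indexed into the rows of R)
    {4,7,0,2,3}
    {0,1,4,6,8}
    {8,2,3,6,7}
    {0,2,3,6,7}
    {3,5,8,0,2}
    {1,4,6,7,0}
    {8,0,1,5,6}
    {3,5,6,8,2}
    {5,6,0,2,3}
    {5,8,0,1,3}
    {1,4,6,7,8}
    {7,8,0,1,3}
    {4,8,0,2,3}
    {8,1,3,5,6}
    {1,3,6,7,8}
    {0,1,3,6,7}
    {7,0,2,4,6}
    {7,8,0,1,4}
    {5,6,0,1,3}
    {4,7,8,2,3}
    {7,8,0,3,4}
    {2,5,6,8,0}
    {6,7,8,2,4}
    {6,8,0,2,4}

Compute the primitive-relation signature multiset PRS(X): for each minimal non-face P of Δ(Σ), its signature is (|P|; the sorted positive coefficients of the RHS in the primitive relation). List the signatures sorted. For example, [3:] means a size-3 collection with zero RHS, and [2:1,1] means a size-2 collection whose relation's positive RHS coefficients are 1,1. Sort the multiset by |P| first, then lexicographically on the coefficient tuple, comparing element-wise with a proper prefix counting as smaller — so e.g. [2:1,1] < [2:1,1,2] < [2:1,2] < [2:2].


|primitive collections| = 8. Relations:

  P = {4,5}:  v_{4} + v_{5} = 0  ⇒ sig = [2:]
  P = {1,2}:  v_{1} + v_{2} = v_{6}  ⇒ sig = [2:1]
  P = {5,7}:  v_{5} + v_{7} = v_{1} + v_{3}  ⇒ sig = [2:1,1]
  P = {1,3,4}:  v_{1} + v_{3} + v_{4} = v_{7}  ⇒ sig = [3:1]
  P = {3,4,6}:  v_{3} + v_{4} + v_{6} = v_{2} + v_{7}  ⇒ sig = [3:1,1]
  P = {0,3,6,8}:  v_{0} + v_{3} + v_{6} + v_{8} = 0  ⇒ sig = [4:]
  P = {0,2,7,8}:  v_{0} + v_{2} + v_{7} + v_{8} = v_{4}  ⇒ sig = [4:1]
  P = {0,6,7,8}:  v_{0} + v_{6} + v_{7} + v_{8} = v_{1} + v_{4}  ⇒ sig = [4:1,1]

Hence PRS(X_Σ) =
    [2:]
    [2:1]
    [2:1,1]
    [3:1]
    [3:1,1]
    [4:]
    [4:1]
    [4:1,1]


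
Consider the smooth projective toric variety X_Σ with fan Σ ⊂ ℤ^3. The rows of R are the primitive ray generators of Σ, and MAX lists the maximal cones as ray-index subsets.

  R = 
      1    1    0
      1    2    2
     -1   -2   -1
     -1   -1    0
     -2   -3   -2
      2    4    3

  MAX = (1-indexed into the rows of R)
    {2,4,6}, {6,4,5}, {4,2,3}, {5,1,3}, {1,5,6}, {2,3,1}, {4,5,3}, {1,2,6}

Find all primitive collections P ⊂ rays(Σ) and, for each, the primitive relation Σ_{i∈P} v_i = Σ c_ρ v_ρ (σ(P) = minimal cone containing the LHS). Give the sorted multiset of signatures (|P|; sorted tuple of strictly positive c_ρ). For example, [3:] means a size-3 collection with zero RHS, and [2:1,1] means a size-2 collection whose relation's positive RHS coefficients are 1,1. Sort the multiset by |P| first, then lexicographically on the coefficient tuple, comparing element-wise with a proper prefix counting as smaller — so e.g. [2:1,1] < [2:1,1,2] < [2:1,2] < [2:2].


3 collections generate NE(X_Σ); each relation:

  {1,4}:  v_{1} + v_{4} = 0  ⇒ sig = [2:]
  {2,5}:  v_{2} + v_{5} = v_{4}  ⇒ sig = [2:1]
  {3,6}:  v_{3} + v_{6} = v_{2}  ⇒ sig = [2:1]

so the primitive-relation signature multiset is
{ [2:],  [2:1] ×2 }


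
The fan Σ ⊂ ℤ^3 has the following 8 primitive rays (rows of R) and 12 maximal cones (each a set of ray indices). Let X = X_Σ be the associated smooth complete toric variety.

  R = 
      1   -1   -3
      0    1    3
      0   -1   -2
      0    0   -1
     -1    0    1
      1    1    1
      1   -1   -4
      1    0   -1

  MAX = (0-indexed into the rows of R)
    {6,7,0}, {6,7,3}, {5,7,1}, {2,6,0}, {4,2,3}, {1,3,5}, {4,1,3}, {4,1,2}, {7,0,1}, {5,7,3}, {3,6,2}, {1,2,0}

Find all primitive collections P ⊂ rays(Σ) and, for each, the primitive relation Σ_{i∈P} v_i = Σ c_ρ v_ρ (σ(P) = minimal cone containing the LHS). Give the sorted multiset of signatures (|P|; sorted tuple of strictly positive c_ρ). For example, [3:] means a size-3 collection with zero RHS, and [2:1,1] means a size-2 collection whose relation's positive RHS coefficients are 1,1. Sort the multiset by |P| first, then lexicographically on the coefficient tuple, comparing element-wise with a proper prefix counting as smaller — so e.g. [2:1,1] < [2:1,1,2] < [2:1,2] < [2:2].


Minimal non-faces — 12 found among 8 rays, 12 max cones:

  P = {4,7}:  v_{4} + v_{7} = 0  ⟹  sig = [2:]
  P = {0,3}:  v_{0} + v_{3} = v_{6}  ⟹  sig = [2:1]
  P = {0,4}:  v_{0} + v_{4} = v_{2}  ⟹  sig = [2:1]
  P = {1,6}:  v_{1} + v_{6} = v_{7}  ⟹  sig = [2:1]
  P = {2,5}:  v_{2} + v_{5} = v_{7}  ⟹  sig = [2:1]
  P = {2,7}:  v_{2} + v_{7} = v_{0}  ⟹  sig = [2:1]
  P = {4,5}:  v_{4} + v_{5} = v_{1} + v_{3}  ⟹  sig = [2:1,1]
  P = {4,6}:  v_{4} + v_{6} = v_{2} + v_{3}  ⟹  sig = [2:1,1]
  P = {5,6}:  v_{5} + v_{6} = v_{3} + 2·v_{7}  ⟹  sig = [2:1,2]
  P = {0,5}:  v_{0} + v_{5} = 2·v_{7}  ⟹  sig = [2:2]
  P = {1,2,3}:  v_{1} + v_{2} + v_{3} = 0  ⟹  sig = [3:]
  P = {1,3,7}:  v_{1} + v_{3} + v_{7} = v_{5}  ⟹  sig = [3:1]

Sorted signature multiset PRS(X):
[[2:], [2:1], [2:1], [2:1], [2:1], [2:1], [2:1,1], [2:1,1], [2:1,2], [2:2], [3:], [3:1]]


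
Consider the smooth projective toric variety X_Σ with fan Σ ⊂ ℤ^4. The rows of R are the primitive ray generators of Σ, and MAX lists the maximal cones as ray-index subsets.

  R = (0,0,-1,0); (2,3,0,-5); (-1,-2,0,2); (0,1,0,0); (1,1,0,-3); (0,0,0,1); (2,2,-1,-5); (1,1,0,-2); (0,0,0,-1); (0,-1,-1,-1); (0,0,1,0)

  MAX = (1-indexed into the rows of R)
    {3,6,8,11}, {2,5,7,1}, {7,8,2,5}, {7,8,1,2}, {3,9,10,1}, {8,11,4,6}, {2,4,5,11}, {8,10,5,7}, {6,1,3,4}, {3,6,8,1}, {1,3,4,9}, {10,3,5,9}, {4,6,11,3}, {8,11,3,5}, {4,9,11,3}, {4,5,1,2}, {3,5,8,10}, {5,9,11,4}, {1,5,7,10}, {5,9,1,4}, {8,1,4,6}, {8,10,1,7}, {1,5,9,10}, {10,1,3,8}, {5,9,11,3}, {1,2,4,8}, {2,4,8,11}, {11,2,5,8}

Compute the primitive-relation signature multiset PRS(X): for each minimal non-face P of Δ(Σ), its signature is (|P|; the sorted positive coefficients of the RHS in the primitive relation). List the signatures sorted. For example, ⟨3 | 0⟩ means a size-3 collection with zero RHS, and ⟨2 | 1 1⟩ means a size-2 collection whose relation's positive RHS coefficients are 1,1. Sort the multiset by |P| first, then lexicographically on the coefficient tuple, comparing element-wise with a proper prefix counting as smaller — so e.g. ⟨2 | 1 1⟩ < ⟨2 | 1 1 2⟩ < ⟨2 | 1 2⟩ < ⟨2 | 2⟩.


21 minimal non-faces of Δ(Σ) (on 11 rays):

  P={1,11}:  v_{1} + v_{11} = 0  ⇒ sig = ⟨2 | 0⟩
  P={6,9}:  v_{6} + v_{9} = 0  ⇒ sig = ⟨2 | 0⟩
  P={2,3}:  v_{2} + v_{3} = v_{5}  ⇒ sig = ⟨2 | 1⟩
  P={5,6}:  v_{5} + v_{6} = v_{8}  ⇒ sig = ⟨2 | 1⟩
  P={8,9}:  v_{8} + v_{9} = v_{5}  ⇒ sig = ⟨2 | 1⟩
  P={3,7}:  v_{3} + v_{7} = v_{8} + v_{10}  ⇒ sig = ⟨2 | 1 1⟩
  P={4,7}:  v_{4} + v_{7} = v_{1} + v_{2}  ⇒ sig = ⟨2 | 1 1⟩
  P={4,10}:  v_{4} + v_{10} = v_{1} + v_{9}  ⇒ sig = ⟨2 | 1 1⟩
  P={7,11}:  v_{7} + v_{11} = v_{5} + v_{8}  ⇒ sig = ⟨2 | 1 1⟩
  P={10,11}:  v_{10} + v_{11} = v_{3} + v_{5}  ⇒ sig = ⟨2 | 1 1⟩
  P={6,10}:  v_{6} + v_{10} = v_{1} + v_{3} + v_{8}  ⇒ sig = ⟨2 | 1 1 1⟩
  P={2,6}:  v_{2} + v_{6} = v_{4} + 2·v_{8}  ⇒ sig = ⟨2 | 1 2⟩
  P={2,9}:  v_{2} + v_{9} = v_{4} + 2·v_{5}  ⇒ sig = ⟨2 | 1 2⟩
  P={2,10}:  v_{2} + v_{10} = v_{1} + 2·v_{5}  ⇒ sig = ⟨2 | 1 2⟩
  P={6,7}:  v_{6} + v_{7} = v_{1} + 2·v_{8}  ⇒ sig = ⟨2 | 1 2⟩
  P={7,9}:  v_{7} + v_{9} = v_{1} + 2·v_{5}  ⇒ sig = ⟨2 | 1 2⟩
  P={3,4,8}:  v_{3} + v_{4} + v_{8} = 0  ⇒ sig = ⟨3 | 0⟩
  P={1,3,5}:  v_{1} + v_{3} + v_{5} = v_{10}  ⇒ sig = ⟨3 | 1⟩
  P={1,5,8}:  v_{1} + v_{5} + v_{8} = v_{7}  ⇒ sig = ⟨3 | 1⟩
  P={3,4,5}:  v_{3} + v_{4} + v_{5} = v_{9}  ⇒ sig = ⟨3 | 1⟩
  P={4,5,8}:  v_{4} + v_{5} + v_{8} = v_{2}  ⇒ sig = ⟨3 | 1⟩

Signatures (|P|; sorted positive RHS coefficients), sorted:
[⟨2 | 0⟩, ⟨2 | 0⟩, ⟨2 | 1⟩, ⟨2 | 1⟩, ⟨2 | 1⟩, ⟨2 | 1 1⟩, ⟨2 | 1 1⟩, ⟨2 | 1 1⟩, ⟨2 | 1 1⟩, ⟨2 | 1 1⟩, ⟨2 | 1 1 1⟩, ⟨2 | 1 2⟩, ⟨2 | 1 2⟩, ⟨2 | 1 2⟩, ⟨2 | 1 2⟩, ⟨2 | 1 2⟩, ⟨3 | 0⟩, ⟨3 | 1⟩, ⟨3 | 1⟩, ⟨3 | 1⟩, ⟨3 | 1⟩]


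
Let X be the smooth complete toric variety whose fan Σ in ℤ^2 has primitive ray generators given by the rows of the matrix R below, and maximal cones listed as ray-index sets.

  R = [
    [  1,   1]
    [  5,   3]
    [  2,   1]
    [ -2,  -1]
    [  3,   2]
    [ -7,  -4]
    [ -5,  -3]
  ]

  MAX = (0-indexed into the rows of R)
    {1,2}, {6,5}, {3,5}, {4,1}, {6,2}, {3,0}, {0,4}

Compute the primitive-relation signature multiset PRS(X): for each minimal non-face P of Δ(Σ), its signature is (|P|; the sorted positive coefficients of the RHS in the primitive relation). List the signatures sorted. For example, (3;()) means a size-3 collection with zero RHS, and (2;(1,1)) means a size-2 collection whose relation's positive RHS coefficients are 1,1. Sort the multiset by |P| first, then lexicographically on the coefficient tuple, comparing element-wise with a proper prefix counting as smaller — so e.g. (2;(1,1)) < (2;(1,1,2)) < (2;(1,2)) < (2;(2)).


14 minimal non-faces of Δ(Σ) (on 7 rays):

  P = {1,6}:  v_{1} + v_{6} = 0 — sig = (2;())
  P = {2,3}:  v_{2} + v_{3} = 0 — sig = (2;())
  P = {0,2}:  v_{0} + v_{2} = v_{4} — sig = (2;(1))
  P = {1,3}:  v_{1} + v_{3} = v_{4} — sig = (2;(1))
  P = {1,5}:  v_{1} + v_{5} = v_{3} — sig = (2;(1))
  P = {2,4}:  v_{2} + v_{4} = v_{1} — sig = (2;(1))
  P = {2,5}:  v_{2} + v_{5} = v_{6} — sig = (2;(1))
  P = {3,4}:  v_{3} + v_{4} = v_{0} — sig = (2;(1))
  P = {3,6}:  v_{3} + v_{6} = v_{5} — sig = (2;(1))
  P = {4,6}:  v_{4} + v_{6} = v_{3} — sig = (2;(1))
  P = {0,1}:  v_{0} + v_{1} = 2·v_{4} — sig = (2;(2))
  P = {0,6}:  v_{0} + v_{6} = 2·v_{3} — sig = (2;(2))
  P = {4,5}:  v_{4} + v_{5} = 2·v_{3} — sig = (2;(2))
  P = {0,5}:  v_{0} + v_{5} = 3·v_{3} — sig = (2;(3))

Signatures (|P|; sorted positive RHS coefficients), sorted:
[(2;()), (2;()), (2;(1)), (2;(1)), (2;(1)), (2;(1)), (2;(1)), (2;(1)), (2;(1)), (2;(1)), (2;(2)), (2;(2)), (2;(2)), (2;(3))]


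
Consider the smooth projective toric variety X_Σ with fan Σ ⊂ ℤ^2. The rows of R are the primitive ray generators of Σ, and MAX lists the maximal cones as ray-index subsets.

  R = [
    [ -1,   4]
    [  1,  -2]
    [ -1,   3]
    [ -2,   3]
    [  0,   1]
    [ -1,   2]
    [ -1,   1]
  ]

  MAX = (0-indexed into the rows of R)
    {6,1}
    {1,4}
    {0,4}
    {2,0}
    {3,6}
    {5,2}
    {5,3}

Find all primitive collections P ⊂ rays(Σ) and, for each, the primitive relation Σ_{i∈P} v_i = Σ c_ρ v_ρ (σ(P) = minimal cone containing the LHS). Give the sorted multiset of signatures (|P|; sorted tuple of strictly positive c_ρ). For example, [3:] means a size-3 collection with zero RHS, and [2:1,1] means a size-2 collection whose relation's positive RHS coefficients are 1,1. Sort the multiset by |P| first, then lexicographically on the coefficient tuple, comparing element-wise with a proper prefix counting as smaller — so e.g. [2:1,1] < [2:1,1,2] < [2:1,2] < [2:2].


The 14 primitive collections of Σ (r=7, n=2):

  P={1,5}:  v_{1} + v_{5} = 0  ⟹  sig = [2:]
  P={1,2}:  v_{1} + v_{2} = v_{4}  ⟹  sig = [2:1]
  P={1,3}:  v_{1} + v_{3} = v_{6}  ⟹  sig = [2:1]
  P={2,4}:  v_{2} + v_{4} = v_{0}  ⟹  sig = [2:1]
  P={4,5}:  v_{4} + v_{5} = v_{2}  ⟹  sig = [2:1]
  P={4,6}:  v_{4} + v_{6} = v_{5}  ⟹  sig = [2:1]
  P={5,6}:  v_{5} + v_{6} = v_{3}  ⟹  sig = [2:1]
  P={0,6}:  v_{0} + v_{6} = v_{2} + v_{5}  ⟹  sig = [2:1,1]
  P={0,3}:  v_{0} + v_{3} = v_{2} + 2·v_{5}  ⟹  sig = [2:1,2]
  P={0,1}:  v_{0} + v_{1} = 2·v_{4}  ⟹  sig = [2:2]
  P={0,5}:  v_{0} + v_{5} = 2·v_{2}  ⟹  sig = [2:2]
  P={2,6}:  v_{2} + v_{6} = 2·v_{5}  ⟹  sig = [2:2]
  P={3,4}:  v_{3} + v_{4} = 2·v_{5}  ⟹  sig = [2:2]
  P={2,3}:  v_{2} + v_{3} = 3·v_{5}  ⟹  sig = [2:3]

Sorted signature multiset PRS(X):
{ [2:],  [2:1] ×6,  [2:1,1],  [2:1,2],  [2:2] ×4,  [2:3] }


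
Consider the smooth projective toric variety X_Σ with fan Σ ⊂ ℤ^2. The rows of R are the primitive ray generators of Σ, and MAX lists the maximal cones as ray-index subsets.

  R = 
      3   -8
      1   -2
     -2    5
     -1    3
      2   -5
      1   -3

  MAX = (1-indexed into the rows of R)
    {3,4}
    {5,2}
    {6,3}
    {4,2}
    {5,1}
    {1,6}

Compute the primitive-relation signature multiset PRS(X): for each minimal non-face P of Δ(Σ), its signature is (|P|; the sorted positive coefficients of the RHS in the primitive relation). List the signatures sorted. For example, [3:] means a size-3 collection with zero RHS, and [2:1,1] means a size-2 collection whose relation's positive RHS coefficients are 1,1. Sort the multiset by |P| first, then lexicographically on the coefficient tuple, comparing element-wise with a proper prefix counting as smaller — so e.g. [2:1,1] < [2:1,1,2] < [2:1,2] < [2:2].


Minimal non-faces — 9 found among 6 rays, 6 max cones:

  • {3,5}:  v_{3} + v_{5} = 0  so sig = [2:]
  • {4,6}:  v_{4} + v_{6} = 0  so sig = [2:]
  • {1,3}:  v_{1} + v_{3} = v_{6}  so sig = [2:1]
  • {1,4}:  v_{1} + v_{4} = v_{5}  so sig = [2:1]
  • {2,3}:  v_{2} + v_{3} = v_{4}  so sig = [2:1]
  • {2,6}:  v_{2} + v_{6} = v_{5}  so sig = [2:1]
  • {4,5}:  v_{4} + v_{5} = v_{2}  so sig = [2:1]
  • {5,6}:  v_{5} + v_{6} = v_{1}  so sig = [2:1]
  • {1,2}:  v_{1} + v_{2} = 2·v_{5}  so sig = [2:2]

Signatures (|P|; sorted positive RHS coefficients), sorted:
{ [2:] ×2,  [2:1] ×6,  [2:2] }


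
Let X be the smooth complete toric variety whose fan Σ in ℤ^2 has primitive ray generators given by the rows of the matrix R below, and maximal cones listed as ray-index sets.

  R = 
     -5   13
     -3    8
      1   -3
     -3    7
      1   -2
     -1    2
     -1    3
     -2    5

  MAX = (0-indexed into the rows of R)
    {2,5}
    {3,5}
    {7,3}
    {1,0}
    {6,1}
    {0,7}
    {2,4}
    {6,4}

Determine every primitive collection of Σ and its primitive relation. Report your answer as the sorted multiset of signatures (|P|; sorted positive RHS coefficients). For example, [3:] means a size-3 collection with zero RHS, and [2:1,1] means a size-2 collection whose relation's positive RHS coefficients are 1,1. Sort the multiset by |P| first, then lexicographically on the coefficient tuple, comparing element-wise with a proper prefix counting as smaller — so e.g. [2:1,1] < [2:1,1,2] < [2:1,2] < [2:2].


|primitive collections| = 20. Relations:

  {2,6}:  v_{2} + v_{6} = 0 ; sig = [2:]
  {4,5}:  v_{4} + v_{5} = 0 ; sig = [2:]
  {1,2}:  v_{1} + v_{2} = v_{7} ; sig = [2:1]
  {1,7}:  v_{1} + v_{7} = v_{0} ; sig = [2:1]
  {2,7}:  v_{2} + v_{7} = v_{5} ; sig = [2:1]
  {3,4}:  v_{3} + v_{4} = v_{7} ; sig = [2:1]
  {4,7}:  v_{4} + v_{7} = v_{6} ; sig = [2:1]
  {5,6}:  v_{5} + v_{6} = v_{7} ; sig = [2:1]
  {5,7}:  v_{5} + v_{7} = v_{3} ; sig = [2:1]
  {6,7}:  v_{6} + v_{7} = v_{1} ; sig = [2:1]
  {0,4}:  v_{0} + v_{4} = v_{1} + v_{6} ; sig = [2:1,1]
  {0,2}:  v_{0} + v_{2} = 2·v_{7} ; sig = [2:2]
  {0,6}:  v_{0} + v_{6} = 2·v_{1} ; sig = [2:2]
  {1,4}:  v_{1} + v_{4} = 2·v_{6} ; sig = [2:2]
  {1,5}:  v_{1} + v_{5} = 2·v_{7} ; sig = [2:2]
  {2,3}:  v_{2} + v_{3} = 2·v_{5} ; sig = [2:2]
  {3,6}:  v_{3} + v_{6} = 2·v_{7} ; sig = [2:2]
  {0,5}:  v_{0} + v_{5} = 3·v_{7} ; sig = [2:3]
  {1,3}:  v_{1} + v_{3} = 3·v_{7} ; sig = [2:3]
  {0,3}:  v_{0} + v_{3} = 4·v_{7} ; sig = [2:4]

Signatures (|P|; sorted positive RHS coefficients), sorted:
{ [2:] ×2,  [2:1] ×8,  [2:1,1],  [2:2] ×6,  [2:3] ×2,  [2:4] }


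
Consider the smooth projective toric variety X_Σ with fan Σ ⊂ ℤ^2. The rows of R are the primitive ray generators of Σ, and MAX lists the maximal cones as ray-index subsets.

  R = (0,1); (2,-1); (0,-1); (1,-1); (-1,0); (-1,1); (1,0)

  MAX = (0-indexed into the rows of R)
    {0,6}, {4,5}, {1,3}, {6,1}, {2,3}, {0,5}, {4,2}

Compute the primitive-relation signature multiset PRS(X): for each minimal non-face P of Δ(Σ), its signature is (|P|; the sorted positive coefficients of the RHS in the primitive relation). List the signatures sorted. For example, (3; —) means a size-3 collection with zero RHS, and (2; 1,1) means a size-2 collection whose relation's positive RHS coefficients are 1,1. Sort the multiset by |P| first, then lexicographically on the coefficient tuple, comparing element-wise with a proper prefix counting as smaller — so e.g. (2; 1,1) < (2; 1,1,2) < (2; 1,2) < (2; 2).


Δ(Σ) — 7 vertices, 14 min non-faces:

  • {0,2}:  v_{0} + v_{2} = 0 ; sig = (2; —)
  • {3,5}:  v_{3} + v_{5} = 0 ; sig = (2; —)
  • {4,6}:  v_{4} + v_{6} = 0 ; sig = (2; —)
  • {0,3}:  v_{0} + v_{3} = v_{6} ; sig = (2; 1)
  • {0,4}:  v_{0} + v_{4} = v_{5} ; sig = (2; 1)
  • {1,4}:  v_{1} + v_{4} = v_{3} ; sig = (2; 1)
  • {1,5}:  v_{1} + v_{5} = v_{6} ; sig = (2; 1)
  • {2,5}:  v_{2} + v_{5} = v_{4} ; sig = (2; 1)
  • {2,6}:  v_{2} + v_{6} = v_{3} ; sig = (2; 1)
  • {3,4}:  v_{3} + v_{4} = v_{2} ; sig = (2; 1)
  • {3,6}:  v_{3} + v_{6} = v_{1} ; sig = (2; 1)
  • {5,6}:  v_{5} + v_{6} = v_{0} ; sig = (2; 1)
  • {0,1}:  v_{0} + v_{1} = 2·v_{6} ; sig = (2; 2)
  • {1,2}:  v_{1} + v_{2} = 2·v_{3} ; sig = (2; 2)

Sorted signature multiset PRS(X):
[(2; —), (2; —), (2; —), (2; 1), (2; 1), (2; 1), (2; 1), (2; 1), (2; 1), (2; 1), (2; 1), (2; 1), (2; 2), (2; 2)]


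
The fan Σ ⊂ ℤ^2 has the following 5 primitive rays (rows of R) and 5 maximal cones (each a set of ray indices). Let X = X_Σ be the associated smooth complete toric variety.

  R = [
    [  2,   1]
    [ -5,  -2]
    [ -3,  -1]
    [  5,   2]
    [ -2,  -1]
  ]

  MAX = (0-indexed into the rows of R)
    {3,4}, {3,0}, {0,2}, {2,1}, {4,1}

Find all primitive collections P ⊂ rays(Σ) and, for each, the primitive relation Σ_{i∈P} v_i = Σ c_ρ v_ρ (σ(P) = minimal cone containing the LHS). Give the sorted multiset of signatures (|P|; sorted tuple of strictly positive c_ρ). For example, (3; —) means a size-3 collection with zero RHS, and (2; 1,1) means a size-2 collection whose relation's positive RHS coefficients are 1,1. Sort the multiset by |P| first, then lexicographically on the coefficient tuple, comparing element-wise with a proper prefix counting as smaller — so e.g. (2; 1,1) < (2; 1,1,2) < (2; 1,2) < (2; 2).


The 5 primitive collections of Σ (r=5, n=2):

  P = {0,4}:  v_{0} + v_{4} = 0 — sig = (2; —)
  P = {1,3}:  v_{1} + v_{3} = 0 — sig = (2; —)
  P = {0,1}:  v_{0} + v_{1} = v_{2} — sig = (2; 1)
  P = {2,3}:  v_{2} + v_{3} = v_{0} — sig = (2; 1)
  P = {2,4}:  v_{2} + v_{4} = v_{1} — sig = (2; 1)

Sorted signature multiset PRS(X):
    |P|=2: 5 collections, coeffs (), (), (1), (1), (1)


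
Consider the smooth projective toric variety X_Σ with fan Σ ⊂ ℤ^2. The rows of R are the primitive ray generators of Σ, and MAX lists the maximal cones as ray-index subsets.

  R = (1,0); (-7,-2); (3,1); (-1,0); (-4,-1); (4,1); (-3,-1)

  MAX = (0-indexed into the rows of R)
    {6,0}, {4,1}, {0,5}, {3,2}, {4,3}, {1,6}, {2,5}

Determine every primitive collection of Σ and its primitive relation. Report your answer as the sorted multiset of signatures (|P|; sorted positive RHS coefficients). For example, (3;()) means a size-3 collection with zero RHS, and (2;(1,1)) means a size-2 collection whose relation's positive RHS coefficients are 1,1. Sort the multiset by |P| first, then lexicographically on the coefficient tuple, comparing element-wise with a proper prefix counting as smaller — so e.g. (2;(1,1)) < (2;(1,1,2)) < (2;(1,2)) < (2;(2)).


14 minimal non-faces of Δ(Σ) (on 7 rays):

  • {0,3}:  v_{0} + v_{3} = 0  so sig = (2;())
  • {2,6}:  v_{2} + v_{6} = 0  so sig = (2;())
  • {4,5}:  v_{4} + v_{5} = 0  so sig = (2;())
  • {0,2}:  v_{0} + v_{2} = v_{5}  so sig = (2;(1))
  • {0,4}:  v_{0} + v_{4} = v_{6}  so sig = (2;(1))
  • {1,2}:  v_{1} + v_{2} = v_{4}  so sig = (2;(1))
  • {1,5}:  v_{1} + v_{5} = v_{6}  so sig = (2;(1))
  • {2,4}:  v_{2} + v_{4} = v_{3}  so sig = (2;(1))
  • {3,5}:  v_{3} + v_{5} = v_{2}  so sig = (2;(1))
  • {3,6}:  v_{3} + v_{6} = v_{4}  so sig = (2;(1))
  • {4,6}:  v_{4} + v_{6} = v_{1}  so sig = (2;(1))
  • {5,6}:  v_{5} + v_{6} = v_{0}  so sig = (2;(1))
  • {0,1}:  v_{0} + v_{1} = 2·v_{6}  so sig = (2;(2))
  • {1,3}:  v_{1} + v_{3} = 2·v_{4}  so sig = (2;(2))

Hence PRS(X_Σ) =
    |P|=2: 14 collections, coeffs (), (), (), (1), (1), (1), (1), (1), (1), (1), (1), (1), (2), (2)


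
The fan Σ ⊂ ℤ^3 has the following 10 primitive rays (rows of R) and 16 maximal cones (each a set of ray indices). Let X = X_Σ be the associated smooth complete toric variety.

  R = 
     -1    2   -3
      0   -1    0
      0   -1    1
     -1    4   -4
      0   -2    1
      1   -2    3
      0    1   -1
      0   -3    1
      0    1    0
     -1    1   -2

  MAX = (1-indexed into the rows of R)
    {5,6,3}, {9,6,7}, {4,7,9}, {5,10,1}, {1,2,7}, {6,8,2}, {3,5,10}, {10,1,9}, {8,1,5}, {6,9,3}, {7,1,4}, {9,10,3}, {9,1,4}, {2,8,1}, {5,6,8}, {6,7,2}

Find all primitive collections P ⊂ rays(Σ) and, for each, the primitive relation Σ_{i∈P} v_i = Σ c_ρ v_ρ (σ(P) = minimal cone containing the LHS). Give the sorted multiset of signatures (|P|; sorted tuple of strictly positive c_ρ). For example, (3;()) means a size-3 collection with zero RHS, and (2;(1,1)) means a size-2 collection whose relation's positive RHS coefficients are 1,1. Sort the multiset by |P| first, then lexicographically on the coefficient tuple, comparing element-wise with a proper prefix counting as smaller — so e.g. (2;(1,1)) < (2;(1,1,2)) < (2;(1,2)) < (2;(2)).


Primitive collections (22):

  P = {1,6}:  v_{1} + v_{6} = 0 ; sig = (2;())
  P = {2,9}:  v_{2} + v_{9} = 0 ; sig = (2;())
  P = {3,7}:  v_{3} + v_{7} = 0 ; sig = (2;())
  P = {1,3}:  v_{1} + v_{3} = v_{10} ; sig = (2;(1))
  P = {2,3}:  v_{2} + v_{3} = v_{5} ; sig = (2;(1))
  P = {2,5}:  v_{2} + v_{5} = v_{8} ; sig = (2;(1))
  P = {4,5}:  v_{4} + v_{5} = v_{1} ; sig = (2;(1))
  P = {5,7}:  v_{5} + v_{7} = v_{2} ; sig = (2;(1))
  P = {5,9}:  v_{5} + v_{9} = v_{3} ; sig = (2;(1))
  P = {6,10}:  v_{6} + v_{10} = v_{3} ; sig = (2;(1))
  P = {7,10}:  v_{7} + v_{10} = v_{1} ; sig = (2;(1))
  P = {8,9}:  v_{8} + v_{9} = v_{5} ; sig = (2;(1))
  P = {2,4}:  v_{2} + v_{4} = v_{1} + v_{7} ; sig = (2;(1,1))
  P = {2,10}:  v_{2} + v_{10} = v_{1} + v_{5} ; sig = (2;(1,1))
  P = {3,4}:  v_{3} + v_{4} = v_{1} + v_{9} ; sig = (2;(1,1))
  P = {4,6}:  v_{4} + v_{6} = v_{7} + v_{9} ; sig = (2;(1,1))
  P = {4,8}:  v_{4} + v_{8} = v_{1} + v_{2} ; sig = (2;(1,1))
  P = {4,10}:  v_{4} + v_{10} = 2·v_{1} + v_{9} ; sig = (2;(1,2))
  P = {8,10}:  v_{8} + v_{10} = v_{1} + 2·v_{5} ; sig = (2;(1,2))
  P = {3,8}:  v_{3} + v_{8} = 2·v_{5} ; sig = (2;(2))
  P = {7,8}:  v_{7} + v_{8} = 2·v_{2} ; sig = (2;(2))
  P = {1,7,9}:  v_{1} + v_{7} + v_{9} = v_{4} ; sig = (3;(1))

Signatures (|P|; sorted positive RHS coefficients), sorted:
[(2;()), (2;()), (2;()), (2;(1)), (2;(1)), (2;(1)), (2;(1)), (2;(1)), (2;(1)), (2;(1)), (2;(1)), (2;(1)), (2;(1,1)), (2;(1,1)), (2;(1,1)), (2;(1,1)), (2;(1,1)), (2;(1,2)), (2;(1,2)), (2;(2)), (2;(2)), (3;(1))]


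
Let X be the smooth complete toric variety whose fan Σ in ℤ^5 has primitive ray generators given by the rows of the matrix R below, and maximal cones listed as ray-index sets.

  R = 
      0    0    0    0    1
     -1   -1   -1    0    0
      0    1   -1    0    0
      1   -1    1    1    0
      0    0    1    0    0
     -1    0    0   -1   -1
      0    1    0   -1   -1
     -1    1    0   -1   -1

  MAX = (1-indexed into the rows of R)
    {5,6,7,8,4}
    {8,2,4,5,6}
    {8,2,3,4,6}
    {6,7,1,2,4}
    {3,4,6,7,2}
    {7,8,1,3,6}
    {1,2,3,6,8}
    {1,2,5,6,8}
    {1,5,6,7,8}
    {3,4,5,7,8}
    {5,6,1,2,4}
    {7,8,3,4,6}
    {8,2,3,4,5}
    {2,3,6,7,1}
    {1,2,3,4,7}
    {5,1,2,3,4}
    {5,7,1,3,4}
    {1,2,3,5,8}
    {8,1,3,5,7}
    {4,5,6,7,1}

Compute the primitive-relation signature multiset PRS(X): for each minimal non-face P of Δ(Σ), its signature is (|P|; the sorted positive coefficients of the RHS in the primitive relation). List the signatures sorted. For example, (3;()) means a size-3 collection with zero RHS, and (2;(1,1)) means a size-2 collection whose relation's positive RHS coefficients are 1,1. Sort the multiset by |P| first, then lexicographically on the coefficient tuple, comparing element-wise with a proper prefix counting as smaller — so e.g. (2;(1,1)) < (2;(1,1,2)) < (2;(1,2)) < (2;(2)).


Δ(Σ) — 8 vertices, 5 min non-faces:

  P = {1,4,8}:  v_{1} + v_{4} + v_{8} = v_{5} — sig = (3;(1))
  P = {2,5,7}:  v_{2} + v_{5} + v_{7} = v_{6} — sig = (3;(1))
  P = {3,5,6}:  v_{3} + v_{5} + v_{6} = v_{8} — sig = (3;(1))
  P = {2,7,8}:  v_{2} + v_{7} + v_{8} = v_{3} + 2·v_{6} — sig = (3;(1,2))
  P = {1,3,4,6}:  v_{1} + v_{3} + v_{4} + v_{6} = 0 — sig = (4;())

Sorted signature multiset PRS(X):
{ (3;(1)) ×3,  (3;(1,2)),  (4;()) }


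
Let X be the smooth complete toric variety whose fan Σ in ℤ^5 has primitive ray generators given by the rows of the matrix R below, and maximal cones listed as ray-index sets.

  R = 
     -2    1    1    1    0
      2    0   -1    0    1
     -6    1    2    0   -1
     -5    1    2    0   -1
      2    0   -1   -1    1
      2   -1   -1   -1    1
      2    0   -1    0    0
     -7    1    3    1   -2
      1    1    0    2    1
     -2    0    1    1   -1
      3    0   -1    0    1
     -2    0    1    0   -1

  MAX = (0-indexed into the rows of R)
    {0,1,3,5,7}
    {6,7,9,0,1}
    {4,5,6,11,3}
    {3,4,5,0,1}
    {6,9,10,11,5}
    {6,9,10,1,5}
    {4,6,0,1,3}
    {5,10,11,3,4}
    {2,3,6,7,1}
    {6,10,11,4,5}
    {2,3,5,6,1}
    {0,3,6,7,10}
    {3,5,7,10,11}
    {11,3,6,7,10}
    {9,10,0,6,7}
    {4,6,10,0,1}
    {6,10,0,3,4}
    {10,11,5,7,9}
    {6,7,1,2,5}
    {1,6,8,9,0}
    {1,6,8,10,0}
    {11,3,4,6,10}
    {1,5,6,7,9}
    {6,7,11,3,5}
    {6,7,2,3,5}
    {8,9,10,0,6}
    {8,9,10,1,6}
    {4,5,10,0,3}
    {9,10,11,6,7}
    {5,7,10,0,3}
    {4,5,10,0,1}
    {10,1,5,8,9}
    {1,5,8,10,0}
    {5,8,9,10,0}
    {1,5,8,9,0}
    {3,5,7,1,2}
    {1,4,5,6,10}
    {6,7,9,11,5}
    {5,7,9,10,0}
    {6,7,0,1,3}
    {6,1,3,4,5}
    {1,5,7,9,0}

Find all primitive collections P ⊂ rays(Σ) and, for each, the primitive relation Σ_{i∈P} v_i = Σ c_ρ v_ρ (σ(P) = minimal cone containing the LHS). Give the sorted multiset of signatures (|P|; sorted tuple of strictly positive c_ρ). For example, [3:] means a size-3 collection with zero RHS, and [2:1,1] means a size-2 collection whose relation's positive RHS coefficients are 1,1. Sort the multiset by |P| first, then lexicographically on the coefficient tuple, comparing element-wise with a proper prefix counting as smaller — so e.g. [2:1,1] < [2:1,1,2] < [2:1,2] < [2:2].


Δ(Σ) — 12 vertices, 23 min non-faces:

  • {1,11}:  v_{1} + v_{11} = 0  ⇒ sig = [2:]
  • {4,9}:  v_{4} + v_{9} = 0  ⇒ sig = [2:]
  • {3,9}:  v_{3} + v_{9} = v_{7}  ⇒ sig = [2:1]
  • {4,7}:  v_{4} + v_{7} = v_{3}  ⇒ sig = [2:1]
  • {0,11}:  v_{0} + v_{11} = v_{7} + v_{10}  ⇒ sig = [2:1,1]
  • {2,10}:  v_{2} + v_{10} = v_{1} + v_{3}  ⇒ sig = [2:1,1]
  • {4,8}:  v_{4} + v_{8} = v_{0} + v_{1} + v_{10}  ⇒ sig = [2:1,1,1]
  • {8,11}:  v_{8} + v_{11} = v_{0} + v_{9} + v_{10}  ⇒ sig = [2:1,1,1]
  • {2,11}:  v_{2} + v_{11} = v_{3} + v_{5} + v_{6} + v_{7}  ⇒ sig = [2:1,1,1,1]
  • {2,4}:  v_{2} + v_{4} = v_{1} + 2·v_{3} + v_{5} + v_{6}  ⇒ sig = [2:1,1,1,2]
  • {2,9}:  v_{2} + v_{9} = v_{1} + v_{5} + v_{6} + 2·v_{7}  ⇒ sig = [2:1,1,1,2]
  • {0,2}:  v_{0} + v_{2} = 2·v_{1} + v_{3} + v_{7}  ⇒ sig = [2:1,1,2]
  • {2,8}:  v_{2} + v_{8} = v_{0} + 2·v_{1} + v_{7}  ⇒ sig = [2:1,1,2]
  • {7,8}:  v_{7} + v_{8} = 2·v_{0} + v_{9}  ⇒ sig = [2:1,2]
  • {3,8}:  v_{3} + v_{8} = 2·v_{0}  ⇒ sig = [2:2]
  • {0,5,6}:  v_{0} + v_{5} + v_{6} = v_{1}  ⇒ sig = [3:1]
  • {1,7,10}:  v_{1} + v_{7} + v_{10} = v_{0}  ⇒ sig = [3:1]
  • {1,3,10}:  v_{1} + v_{3} + v_{10} = v_{0} + v_{4}  ⇒ sig = [3:1,1]
  • {5,6,8}:  v_{5} + v_{6} + v_{8} = 2·v_{1} + v_{9} + v_{10}  ⇒ sig = [3:1,1,2]
  • {5,6,7,10}:  v_{5} + v_{6} + v_{7} + v_{10} = 0  ⇒ sig = [4:]
  • {0,1,9,10}:  v_{0} + v_{1} + v_{9} + v_{10} = v_{8}  ⇒ sig = [4:1]
  • {3,5,6,10}:  v_{3} + v_{5} + v_{6} + v_{10} = v_{4}  ⇒ sig = [4:1]
  • {1,3,5,6,7}:  v_{1} + v_{3} + v_{5} + v_{6} + v_{7} = v_{2}  ⇒ sig = [5:1]

Hence PRS(X_Σ) =
[[2:], [2:], [2:1], [2:1], [2:1,1], [2:1,1], [2:1,1,1], [2:1,1,1], [2:1,1,1,1], [2:1,1,1,2], [2:1,1,1,2], [2:1,1,2], [2:1,1,2], [2:1,2], [2:2], [3:1], [3:1], [3:1,1], [3:1,1,2], [4:], [4:1], [4:1], [5:1]]


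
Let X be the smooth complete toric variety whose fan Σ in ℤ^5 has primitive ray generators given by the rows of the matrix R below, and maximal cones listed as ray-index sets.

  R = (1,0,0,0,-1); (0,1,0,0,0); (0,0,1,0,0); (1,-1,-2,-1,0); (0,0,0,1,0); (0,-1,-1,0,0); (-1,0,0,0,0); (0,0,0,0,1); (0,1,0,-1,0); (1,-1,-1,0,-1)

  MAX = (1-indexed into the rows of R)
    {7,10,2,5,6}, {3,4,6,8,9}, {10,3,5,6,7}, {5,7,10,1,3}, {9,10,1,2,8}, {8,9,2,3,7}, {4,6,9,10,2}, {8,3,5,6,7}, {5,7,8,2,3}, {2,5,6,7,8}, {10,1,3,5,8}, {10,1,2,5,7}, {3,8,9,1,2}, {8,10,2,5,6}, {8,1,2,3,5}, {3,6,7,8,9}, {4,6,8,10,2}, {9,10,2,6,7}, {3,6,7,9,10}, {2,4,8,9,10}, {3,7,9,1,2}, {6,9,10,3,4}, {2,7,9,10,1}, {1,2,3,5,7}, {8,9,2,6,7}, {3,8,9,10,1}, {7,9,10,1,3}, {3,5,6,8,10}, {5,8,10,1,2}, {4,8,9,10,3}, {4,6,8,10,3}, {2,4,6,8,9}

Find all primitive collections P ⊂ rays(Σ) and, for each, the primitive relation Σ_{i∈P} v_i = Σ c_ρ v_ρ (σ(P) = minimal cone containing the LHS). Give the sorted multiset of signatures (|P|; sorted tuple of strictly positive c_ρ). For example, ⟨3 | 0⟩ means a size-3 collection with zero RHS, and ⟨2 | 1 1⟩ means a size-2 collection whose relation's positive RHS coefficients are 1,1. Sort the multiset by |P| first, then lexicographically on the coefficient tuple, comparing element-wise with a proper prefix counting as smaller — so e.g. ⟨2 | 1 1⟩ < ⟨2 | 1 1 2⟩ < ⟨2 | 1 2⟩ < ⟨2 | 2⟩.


|primitive collections| = 11. Relations:

  P={1,6}:  v_{1} + v_{6} = v_{10} ; sig = ⟨2 | 1⟩
  P={5,9}:  v_{5} + v_{9} = v_{2} ; sig = ⟨2 | 1⟩
  P={4,5}:  v_{4} + v_{5} = v_{2} + v_{6} + v_{8} + v_{10} ; sig = ⟨2 | 1 1 1 1⟩
  P={1,4}:  v_{1} + v_{4} = v_{8} + v_{9} + 2·v_{10} ; sig = ⟨2 | 1 1 2⟩
  P={4,7}:  v_{4} + v_{7} = 2·v_{6} + v_{9} ; sig = ⟨2 | 1 2⟩
  P={1,7,8}:  v_{1} + v_{7} + v_{8} = 0 ; sig = ⟨3 | 0⟩
  P={2,3,6}:  v_{2} + v_{3} + v_{6} = 0 ; sig = ⟨3 | 0⟩
  P={2,3,10}:  v_{2} + v_{3} + v_{10} = v_{1} ; sig = ⟨3 | 1⟩
  P={7,8,10}:  v_{7} + v_{8} + v_{10} = v_{6} ; sig = ⟨3 | 1⟩
  P={2,3,4}:  v_{2} + v_{3} + v_{4} = v_{8} + v_{9} + v_{10} ; sig = ⟨3 | 1 1 1⟩
  P={6,8,9,10}:  v_{6} + v_{8} + v_{9} + v_{10} = v_{4} ; sig = ⟨4 | 1⟩

Signatures (|P|; sorted positive RHS coefficients), sorted:
    |P|=2: 5 collections, coeffs (1), (1), (1,1,1,1), (1,1,2), (1,2)
    |P|=3: 5 collections, coeffs (), (), (1), (1), (1,1,1)
    |P|=4: 1 collection, coeffs (1)


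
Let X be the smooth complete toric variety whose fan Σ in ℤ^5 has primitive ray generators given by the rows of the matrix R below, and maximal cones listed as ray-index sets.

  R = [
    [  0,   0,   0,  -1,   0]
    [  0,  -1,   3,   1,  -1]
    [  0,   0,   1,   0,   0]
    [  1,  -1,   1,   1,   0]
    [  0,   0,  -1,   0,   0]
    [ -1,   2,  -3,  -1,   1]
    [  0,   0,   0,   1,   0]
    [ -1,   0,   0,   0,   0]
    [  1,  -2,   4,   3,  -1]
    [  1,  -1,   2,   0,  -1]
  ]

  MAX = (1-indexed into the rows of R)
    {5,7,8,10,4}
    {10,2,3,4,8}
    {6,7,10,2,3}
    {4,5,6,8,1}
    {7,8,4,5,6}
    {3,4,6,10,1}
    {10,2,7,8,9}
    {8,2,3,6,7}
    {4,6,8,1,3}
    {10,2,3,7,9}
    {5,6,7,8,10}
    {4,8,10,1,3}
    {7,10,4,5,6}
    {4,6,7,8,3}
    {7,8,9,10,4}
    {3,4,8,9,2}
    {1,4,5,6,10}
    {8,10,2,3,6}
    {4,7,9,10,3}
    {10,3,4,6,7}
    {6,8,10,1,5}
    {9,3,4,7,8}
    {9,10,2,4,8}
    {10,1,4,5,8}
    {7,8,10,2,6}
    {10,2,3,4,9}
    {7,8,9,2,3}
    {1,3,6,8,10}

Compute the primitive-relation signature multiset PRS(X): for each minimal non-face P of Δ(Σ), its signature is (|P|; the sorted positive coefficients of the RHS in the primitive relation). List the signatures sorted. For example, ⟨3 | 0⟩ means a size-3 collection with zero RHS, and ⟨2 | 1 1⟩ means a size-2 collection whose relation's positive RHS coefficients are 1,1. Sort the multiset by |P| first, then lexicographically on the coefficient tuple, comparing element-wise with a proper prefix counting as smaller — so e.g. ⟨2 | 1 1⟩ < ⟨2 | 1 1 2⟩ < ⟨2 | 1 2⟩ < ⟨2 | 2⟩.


12 minimal non-faces of Δ(Σ) (on 10 rays):

  • {1,7}:  v_{1} + v_{7} = 0 — sig = ⟨2 | 0⟩
  • {3,5}:  v_{3} + v_{5} = 0 — sig = ⟨2 | 0⟩
  • {1,9}:  v_{1} + v_{9} = v_{2} + v_{4} — sig = ⟨2 | 1 1⟩
  • {1,2}:  v_{1} + v_{2} = v_{3} + v_{8} + v_{10} — sig = ⟨2 | 1 1 1⟩
  • {2,5}:  v_{2} + v_{5} = v_{7} + v_{8} + v_{10} — sig = ⟨2 | 1 1 1⟩
  • {5,9}:  v_{5} + v_{9} = v_{4} + 2·v_{7} + v_{8} + v_{10} — sig = ⟨2 | 1 1 1 2⟩
  • {6,9}:  v_{6} + v_{9} = v_{3} + 2·v_{7} — sig = ⟨2 | 1 2⟩
  • {2,4,7}:  v_{2} + v_{4} + v_{7} = v_{9} — sig = ⟨3 | 1⟩
  • {2,4,6}:  v_{2} + v_{4} + v_{6} = v_{3} + v_{7} — sig = ⟨3 | 1 1⟩
  • {4,6,8,10}:  v_{4} + v_{6} + v_{8} + v_{10} = 0 — sig = ⟨4 | 0⟩
  • {3,7,8,10}:  v_{3} + v_{7} + v_{8} + v_{10} = v_{2} — sig = ⟨4 | 1⟩
  • {3,8,9,10}:  v_{3} + v_{8} + v_{9} + v_{10} = 2·v_{2} + v_{4} — sig = ⟨4 | 1 2⟩

so the primitive-relation signature multiset is
[⟨2 | 0⟩, ⟨2 | 0⟩, ⟨2 | 1 1⟩, ⟨2 | 1 1 1⟩, ⟨2 | 1 1 1⟩, ⟨2 | 1 1 1 2⟩, ⟨2 | 1 2⟩, ⟨3 | 1⟩, ⟨3 | 1 1⟩, ⟨4 | 0⟩, ⟨4 | 1⟩, ⟨4 | 1 2⟩]


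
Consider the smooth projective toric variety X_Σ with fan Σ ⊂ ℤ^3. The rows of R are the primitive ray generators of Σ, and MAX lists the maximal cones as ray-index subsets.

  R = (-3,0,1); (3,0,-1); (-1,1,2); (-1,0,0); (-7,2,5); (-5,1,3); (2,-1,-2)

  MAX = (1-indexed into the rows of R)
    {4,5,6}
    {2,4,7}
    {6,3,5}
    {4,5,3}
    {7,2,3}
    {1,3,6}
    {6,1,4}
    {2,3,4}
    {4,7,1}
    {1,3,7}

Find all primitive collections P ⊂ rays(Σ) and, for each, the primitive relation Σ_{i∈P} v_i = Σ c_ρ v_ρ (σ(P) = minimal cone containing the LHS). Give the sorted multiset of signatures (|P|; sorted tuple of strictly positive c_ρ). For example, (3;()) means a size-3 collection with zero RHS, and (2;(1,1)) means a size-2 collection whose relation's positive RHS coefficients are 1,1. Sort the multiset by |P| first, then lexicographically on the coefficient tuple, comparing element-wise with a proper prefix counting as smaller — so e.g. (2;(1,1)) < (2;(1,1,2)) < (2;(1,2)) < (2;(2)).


9 collections generate NE(X_Σ); each relation:

  {1,2}:  v_{1} + v_{2} = 0 ; sig = (2;())
  {5,7}:  v_{5} + v_{7} = v_{6} ; sig = (2;(1))
  {6,7}:  v_{6} + v_{7} = v_{1} ; sig = (2;(1))
  {2,6}:  v_{2} + v_{6} = v_{3} + v_{4} ; sig = (2;(1,1))
  {1,5}:  v_{1} + v_{5} = 2·v_{6} ; sig = (2;(2))
  {2,5}:  v_{2} + v_{5} = 2·v_{3} + 2·v_{4} ; sig = (2;(2,2))
  {3,4,7}:  v_{3} + v_{4} + v_{7} = 0 ; sig = (3;())
  {1,3,4}:  v_{1} + v_{3} + v_{4} = v_{6} ; sig = (3;(1))
  {3,4,6}:  v_{3} + v_{4} + v_{6} = v_{5} ; sig = (3;(1))

Signatures (|P|; sorted positive RHS coefficients), sorted:
{ (2;()),  (2;(1)) ×2,  (2;(1,1)),  (2;(2)),  (2;(2,2)),  (3;()),  (3;(1)) ×2 }


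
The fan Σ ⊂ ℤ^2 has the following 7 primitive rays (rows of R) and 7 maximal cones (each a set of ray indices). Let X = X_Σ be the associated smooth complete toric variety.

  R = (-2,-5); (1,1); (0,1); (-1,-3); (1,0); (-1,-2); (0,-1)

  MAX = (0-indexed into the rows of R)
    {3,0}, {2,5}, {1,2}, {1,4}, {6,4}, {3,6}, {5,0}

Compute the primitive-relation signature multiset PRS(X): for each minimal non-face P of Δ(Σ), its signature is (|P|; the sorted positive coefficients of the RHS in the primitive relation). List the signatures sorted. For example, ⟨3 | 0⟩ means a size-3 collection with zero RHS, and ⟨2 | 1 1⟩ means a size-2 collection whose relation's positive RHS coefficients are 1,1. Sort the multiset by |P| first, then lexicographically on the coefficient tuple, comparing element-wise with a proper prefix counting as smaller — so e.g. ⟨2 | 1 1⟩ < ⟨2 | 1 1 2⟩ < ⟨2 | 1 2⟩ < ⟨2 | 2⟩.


14 minimal non-faces of Δ(Σ) (on 7 rays):

  P = {2,6}:  v_{2} + v_{6} = 0 ; sig = ⟨2 | 0⟩
  P = {1,5}:  v_{1} + v_{5} = v_{6} ; sig = ⟨2 | 1⟩
  P = {1,6}:  v_{1} + v_{6} = v_{4} ; sig = ⟨2 | 1⟩
  P = {2,3}:  v_{2} + v_{3} = v_{5} ; sig = ⟨2 | 1⟩
  P = {2,4}:  v_{2} + v_{4} = v_{1} ; sig = ⟨2 | 1⟩
  P = {3,5}:  v_{3} + v_{5} = v_{0} ; sig = ⟨2 | 1⟩
  P = {5,6}:  v_{5} + v_{6} = v_{3} ; sig = ⟨2 | 1⟩
  P = {0,1}:  v_{0} + v_{1} = v_{3} + v_{6} ; sig = ⟨2 | 1 1⟩
  P = {0,4}:  v_{0} + v_{4} = v_{3} + 2·v_{6} ; sig = ⟨2 | 1 2⟩
  P = {0,2}:  v_{0} + v_{2} = 2·v_{5} ; sig = ⟨2 | 2⟩
  P = {0,6}:  v_{0} + v_{6} = 2·v_{3} ; sig = ⟨2 | 2⟩
  P = {1,3}:  v_{1} + v_{3} = 2·v_{6} ; sig = ⟨2 | 2⟩
  P = {4,5}:  v_{4} + v_{5} = 2·v_{6} ; sig = ⟨2 | 2⟩
  P = {3,4}:  v_{3} + v_{4} = 3·v_{6} ; sig = ⟨2 | 3⟩

Signatures (|P|; sorted positive RHS coefficients), sorted:
    ⟨2 | 0⟩
    ⟨2 | 1⟩
    ⟨2 | 1⟩
    ⟨2 | 1⟩
    ⟨2 | 1⟩
    ⟨2 | 1⟩
    ⟨2 | 1⟩
    ⟨2 | 1 1⟩
    ⟨2 | 1 2⟩
    ⟨2 | 2⟩
    ⟨2 | 2⟩
    ⟨2 | 2⟩
    ⟨2 | 2⟩
    ⟨2 | 3⟩


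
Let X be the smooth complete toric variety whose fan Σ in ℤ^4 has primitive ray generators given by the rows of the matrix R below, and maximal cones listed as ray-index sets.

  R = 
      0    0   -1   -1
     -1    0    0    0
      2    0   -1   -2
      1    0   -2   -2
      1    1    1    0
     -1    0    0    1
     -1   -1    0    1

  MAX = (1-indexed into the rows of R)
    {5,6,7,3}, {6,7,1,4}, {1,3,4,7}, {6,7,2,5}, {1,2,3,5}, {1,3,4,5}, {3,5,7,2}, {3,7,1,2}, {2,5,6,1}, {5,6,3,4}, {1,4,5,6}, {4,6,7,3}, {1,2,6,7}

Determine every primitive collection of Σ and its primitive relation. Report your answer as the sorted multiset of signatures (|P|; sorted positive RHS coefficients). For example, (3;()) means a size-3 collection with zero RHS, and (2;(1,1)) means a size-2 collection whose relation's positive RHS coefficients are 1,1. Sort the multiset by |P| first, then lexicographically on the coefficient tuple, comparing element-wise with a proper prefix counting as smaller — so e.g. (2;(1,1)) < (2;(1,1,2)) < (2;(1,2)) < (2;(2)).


Primitive collections (5):

  P = {2,4}:  v_{2} + v_{4} = 2·v_{1}  ⟹  sig = (2;(2))
  P = {1,5,7}:  v_{1} + v_{5} + v_{7} = 0  ⟹  sig = (3;())
  P = {1,3,6}:  v_{1} + v_{3} + v_{6} = v_{4}  ⟹  sig = (3;(1))
  P = {2,3,6}:  v_{2} + v_{3} + v_{6} = v_{1}  ⟹  sig = (3;(1))
  P = {4,5,7}:  v_{4} + v_{5} + v_{7} = v_{3} + v_{6}  ⟹  sig = (3;(1,1))

Hence PRS(X_Σ) =
[(2;(2)), (3;()), (3;(1)), (3;(1)), (3;(1,1))]


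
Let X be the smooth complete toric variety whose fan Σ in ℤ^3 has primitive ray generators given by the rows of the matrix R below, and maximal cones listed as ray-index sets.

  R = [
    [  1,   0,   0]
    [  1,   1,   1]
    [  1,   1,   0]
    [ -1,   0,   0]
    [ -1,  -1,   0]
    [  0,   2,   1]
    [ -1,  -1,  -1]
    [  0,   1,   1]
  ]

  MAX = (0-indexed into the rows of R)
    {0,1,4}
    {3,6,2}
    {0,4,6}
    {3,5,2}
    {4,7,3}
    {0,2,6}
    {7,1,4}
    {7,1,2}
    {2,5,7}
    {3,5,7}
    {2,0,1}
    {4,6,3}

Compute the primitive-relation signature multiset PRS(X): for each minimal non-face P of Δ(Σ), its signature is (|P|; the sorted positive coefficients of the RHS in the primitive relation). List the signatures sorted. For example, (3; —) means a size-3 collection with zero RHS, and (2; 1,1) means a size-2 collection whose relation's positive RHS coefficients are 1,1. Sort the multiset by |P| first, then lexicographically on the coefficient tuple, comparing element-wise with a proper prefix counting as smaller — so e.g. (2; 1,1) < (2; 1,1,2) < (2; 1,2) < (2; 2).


The 11 primitive collections of Σ (r=8, n=3):

  • {0,3}:  v_{0} + v_{3} = 0  ⇒ sig = (2; —)
  • {1,6}:  v_{1} + v_{6} = 0  ⇒ sig = (2; —)
  • {2,4}:  v_{2} + v_{4} = 0  ⇒ sig = (2; —)
  • {0,7}:  v_{0} + v_{7} = v_{1}  ⇒ sig = (2; 1)
  • {1,3}:  v_{1} + v_{3} = v_{7}  ⇒ sig = (2; 1)
  • {6,7}:  v_{6} + v_{7} = v_{3}  ⇒ sig = (2; 1)
  • {0,5}:  v_{0} + v_{5} = v_{2} + v_{7}  ⇒ sig = (2; 1,1)
  • {4,5}:  v_{4} + v_{5} = v_{3} + v_{7}  ⇒ sig = (2; 1,1)
  • {1,5}:  v_{1} + v_{5} = v_{2} + 2·v_{7}  ⇒ sig = (2; 1,2)
  • {5,6}:  v_{5} + v_{6} = v_{2} + 2·v_{3}  ⇒ sig = (2; 1,2)
  • {2,3,7}:  v_{2} + v_{3} + v_{7} = v_{5}  ⇒ sig = (3; 1)

Sorted signature multiset PRS(X):
    |P|=2: 10 collections, coeffs (), (), (), (1), (1), (1), (1,1), (1,1), (1,2), (1,2)
    |P|=3: 1 collection, coeffs (1)
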